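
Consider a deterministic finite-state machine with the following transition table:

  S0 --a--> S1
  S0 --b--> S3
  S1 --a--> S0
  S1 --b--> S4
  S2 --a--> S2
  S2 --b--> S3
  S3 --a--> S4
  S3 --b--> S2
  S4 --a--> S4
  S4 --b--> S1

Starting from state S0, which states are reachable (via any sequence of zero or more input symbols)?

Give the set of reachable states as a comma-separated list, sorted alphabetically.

Answer: S0, S1, S2, S3, S4

Derivation:
BFS from S0:
  visit S0: S0--a-->S1 (new), S0--b-->S3 (new)
  visit S1: S1--a-->S0 (seen), S1--b-->S4 (new)
  visit S3: S3--a-->S4 (seen), S3--b-->S2 (new)
  visit S4: S4--a-->S4 (seen), S4--b-->S1 (seen)
  visit S2: S2--a-->S2 (seen), S2--b-->S3 (seen)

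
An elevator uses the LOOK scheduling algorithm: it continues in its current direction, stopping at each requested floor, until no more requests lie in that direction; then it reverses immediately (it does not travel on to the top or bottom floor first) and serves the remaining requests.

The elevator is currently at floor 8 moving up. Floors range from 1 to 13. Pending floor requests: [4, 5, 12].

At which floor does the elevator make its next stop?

Current floor: 8, direction: up
Requests above: [12]
Requests below: [4, 5]
Moving up and requests lie above → nearest above is min([12]) = 12

Answer: 12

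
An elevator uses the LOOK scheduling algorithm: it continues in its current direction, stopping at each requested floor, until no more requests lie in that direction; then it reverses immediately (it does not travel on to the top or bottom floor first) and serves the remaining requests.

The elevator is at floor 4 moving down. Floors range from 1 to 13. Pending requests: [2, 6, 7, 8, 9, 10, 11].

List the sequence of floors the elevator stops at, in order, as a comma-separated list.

Answer: 2, 6, 7, 8, 9, 10, 11

Derivation:
Current: 4, moving DOWN
Serve below first (descending): [2]
Then reverse, serve above (ascending): [6, 7, 8, 9, 10, 11]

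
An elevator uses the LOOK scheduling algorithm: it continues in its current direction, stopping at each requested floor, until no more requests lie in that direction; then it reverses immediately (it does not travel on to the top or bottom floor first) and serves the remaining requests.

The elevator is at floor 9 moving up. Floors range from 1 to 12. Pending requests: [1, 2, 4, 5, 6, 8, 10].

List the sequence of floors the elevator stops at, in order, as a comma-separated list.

Current: 9, moving UP
Serve above first (ascending): [10]
Then reverse, serve below (descending): [8, 6, 5, 4, 2, 1]

Answer: 10, 8, 6, 5, 4, 2, 1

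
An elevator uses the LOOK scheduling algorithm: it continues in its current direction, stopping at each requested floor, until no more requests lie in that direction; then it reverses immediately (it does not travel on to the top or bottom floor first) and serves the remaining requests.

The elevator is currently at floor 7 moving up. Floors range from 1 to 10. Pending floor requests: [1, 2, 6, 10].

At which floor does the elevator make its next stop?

Answer: 10

Derivation:
Current floor: 7, direction: up
Requests above: [10]
Requests below: [1, 2, 6]
Moving up and requests lie above → nearest above is min([10]) = 10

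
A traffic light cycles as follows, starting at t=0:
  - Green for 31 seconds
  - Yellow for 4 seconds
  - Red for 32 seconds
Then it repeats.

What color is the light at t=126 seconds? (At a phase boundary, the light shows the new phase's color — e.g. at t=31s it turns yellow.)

Cycle length = 31 + 4 + 32 = 67s
t = 126, phase_t = 126 mod 67 = 59
59 >= 35 → RED

Answer: red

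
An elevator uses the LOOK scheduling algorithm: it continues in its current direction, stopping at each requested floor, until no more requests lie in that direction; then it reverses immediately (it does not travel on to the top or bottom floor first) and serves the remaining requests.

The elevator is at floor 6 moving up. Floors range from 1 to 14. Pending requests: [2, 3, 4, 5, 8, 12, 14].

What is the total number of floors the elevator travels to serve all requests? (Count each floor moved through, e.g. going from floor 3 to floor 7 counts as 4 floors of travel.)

Answer: 20

Derivation:
Start at floor 6 moving up, LOOK stop order: [8, 12, 14, 5, 4, 3, 2]
  6 → 8: |8-6| = 2, total = 2
  8 → 12: |12-8| = 4, total = 6
  12 → 14: |14-12| = 2, total = 8
  14 → 5: |5-14| = 9, total = 17
  5 → 4: |4-5| = 1, total = 18
  4 → 3: |3-4| = 1, total = 19
  3 → 2: |2-3| = 1, total = 20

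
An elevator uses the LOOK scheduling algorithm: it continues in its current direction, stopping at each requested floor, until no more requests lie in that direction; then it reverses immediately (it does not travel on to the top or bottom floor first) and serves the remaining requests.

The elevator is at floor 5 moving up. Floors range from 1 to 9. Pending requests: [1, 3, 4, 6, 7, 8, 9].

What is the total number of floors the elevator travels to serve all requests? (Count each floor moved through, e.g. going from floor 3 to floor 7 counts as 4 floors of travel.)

Start at floor 5 moving up, LOOK stop order: [6, 7, 8, 9, 4, 3, 1]
  5 → 6: |6-5| = 1, total = 1
  6 → 7: |7-6| = 1, total = 2
  7 → 8: |8-7| = 1, total = 3
  8 → 9: |9-8| = 1, total = 4
  9 → 4: |4-9| = 5, total = 9
  4 → 3: |3-4| = 1, total = 10
  3 → 1: |1-3| = 2, total = 12

Answer: 12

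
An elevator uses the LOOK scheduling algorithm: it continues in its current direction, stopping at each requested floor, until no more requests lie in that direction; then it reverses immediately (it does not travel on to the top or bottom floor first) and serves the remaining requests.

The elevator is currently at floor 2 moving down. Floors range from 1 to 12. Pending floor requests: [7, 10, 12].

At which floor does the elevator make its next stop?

Answer: 7

Derivation:
Current floor: 2, direction: down
Requests above: [7, 10, 12]
Requests below: []
Moving down but no requests below → reverse; nearest above is min([7, 10, 12]) = 7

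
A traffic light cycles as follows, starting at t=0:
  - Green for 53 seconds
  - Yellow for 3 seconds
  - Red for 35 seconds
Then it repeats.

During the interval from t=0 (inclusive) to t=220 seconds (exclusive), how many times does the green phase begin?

Answer: 3

Derivation:
Cycle = 53+3+35 = 91s
green phase starts at t = k*91 + 0 for k=0,1,2,...
Need k*91+0 < 220 → k < 2.418
k ∈ {0, ..., 2} → 3 starts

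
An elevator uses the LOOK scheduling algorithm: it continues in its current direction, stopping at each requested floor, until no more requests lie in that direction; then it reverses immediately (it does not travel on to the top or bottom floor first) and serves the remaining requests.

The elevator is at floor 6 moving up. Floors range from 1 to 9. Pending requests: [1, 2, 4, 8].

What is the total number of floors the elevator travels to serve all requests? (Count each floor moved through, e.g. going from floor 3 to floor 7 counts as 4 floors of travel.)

Answer: 9

Derivation:
Start at floor 6 moving up, LOOK stop order: [8, 4, 2, 1]
  6 → 8: |8-6| = 2, total = 2
  8 → 4: |4-8| = 4, total = 6
  4 → 2: |2-4| = 2, total = 8
  2 → 1: |1-2| = 1, total = 9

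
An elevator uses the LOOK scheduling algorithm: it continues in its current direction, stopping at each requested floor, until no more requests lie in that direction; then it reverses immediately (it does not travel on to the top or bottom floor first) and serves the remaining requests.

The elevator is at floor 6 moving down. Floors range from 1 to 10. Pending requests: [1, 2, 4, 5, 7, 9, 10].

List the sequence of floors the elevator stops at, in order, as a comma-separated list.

Current: 6, moving DOWN
Serve below first (descending): [5, 4, 2, 1]
Then reverse, serve above (ascending): [7, 9, 10]

Answer: 5, 4, 2, 1, 7, 9, 10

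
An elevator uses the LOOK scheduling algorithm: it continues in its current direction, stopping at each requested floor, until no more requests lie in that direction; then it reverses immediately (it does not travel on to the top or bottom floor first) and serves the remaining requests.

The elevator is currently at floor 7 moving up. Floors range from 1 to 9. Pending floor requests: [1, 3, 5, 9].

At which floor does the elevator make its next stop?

Answer: 9

Derivation:
Current floor: 7, direction: up
Requests above: [9]
Requests below: [1, 3, 5]
Moving up and requests lie above → nearest above is min([9]) = 9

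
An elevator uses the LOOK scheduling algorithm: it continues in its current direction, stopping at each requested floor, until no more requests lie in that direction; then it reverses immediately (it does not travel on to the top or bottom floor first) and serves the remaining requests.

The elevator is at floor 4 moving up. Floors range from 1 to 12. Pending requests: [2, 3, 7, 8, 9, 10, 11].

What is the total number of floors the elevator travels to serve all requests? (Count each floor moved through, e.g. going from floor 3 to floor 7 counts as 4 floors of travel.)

Answer: 16

Derivation:
Start at floor 4 moving up, LOOK stop order: [7, 8, 9, 10, 11, 3, 2]
  4 → 7: |7-4| = 3, total = 3
  7 → 8: |8-7| = 1, total = 4
  8 → 9: |9-8| = 1, total = 5
  9 → 10: |10-9| = 1, total = 6
  10 → 11: |11-10| = 1, total = 7
  11 → 3: |3-11| = 8, total = 15
  3 → 2: |2-3| = 1, total = 16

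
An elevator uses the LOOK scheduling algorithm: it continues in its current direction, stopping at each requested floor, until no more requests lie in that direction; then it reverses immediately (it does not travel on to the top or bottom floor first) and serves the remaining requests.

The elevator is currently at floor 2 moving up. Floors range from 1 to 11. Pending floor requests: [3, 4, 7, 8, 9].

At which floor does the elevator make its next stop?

Current floor: 2, direction: up
Requests above: [3, 4, 7, 8, 9]
Requests below: []
Moving up and requests lie above → nearest above is min([3, 4, 7, 8, 9]) = 3

Answer: 3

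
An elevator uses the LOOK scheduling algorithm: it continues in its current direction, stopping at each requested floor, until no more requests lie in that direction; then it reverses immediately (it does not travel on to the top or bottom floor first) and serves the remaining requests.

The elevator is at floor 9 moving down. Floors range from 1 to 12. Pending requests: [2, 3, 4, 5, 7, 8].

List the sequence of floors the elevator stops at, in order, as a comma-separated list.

Answer: 8, 7, 5, 4, 3, 2

Derivation:
Current: 9, moving DOWN
Serve below first (descending): [8, 7, 5, 4, 3, 2]
Then reverse, serve above (ascending): []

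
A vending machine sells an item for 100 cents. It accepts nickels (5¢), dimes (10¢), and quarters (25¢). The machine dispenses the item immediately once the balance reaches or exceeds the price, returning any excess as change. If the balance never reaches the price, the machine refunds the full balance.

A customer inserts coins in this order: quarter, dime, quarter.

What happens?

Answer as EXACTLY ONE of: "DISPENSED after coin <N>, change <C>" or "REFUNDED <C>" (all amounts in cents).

Answer: REFUNDED 60

Derivation:
Price: 100¢
Coin 1 (quarter, 25¢): balance = 25¢
Coin 2 (dime, 10¢): balance = 35¢
Coin 3 (quarter, 25¢): balance = 60¢
All coins inserted, balance 60¢ < price 100¢ → REFUND 60¢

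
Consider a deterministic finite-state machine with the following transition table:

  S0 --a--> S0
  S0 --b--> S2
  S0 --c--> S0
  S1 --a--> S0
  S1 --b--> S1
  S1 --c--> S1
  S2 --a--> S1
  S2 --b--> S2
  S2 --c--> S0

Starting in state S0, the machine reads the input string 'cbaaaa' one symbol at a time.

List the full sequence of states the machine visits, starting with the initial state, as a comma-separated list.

Start: S0
  read 'c': S0 --c--> S0
  read 'b': S0 --b--> S2
  read 'a': S2 --a--> S1
  read 'a': S1 --a--> S0
  read 'a': S0 --a--> S0
  read 'a': S0 --a--> S0

Answer: S0, S0, S2, S1, S0, S0, S0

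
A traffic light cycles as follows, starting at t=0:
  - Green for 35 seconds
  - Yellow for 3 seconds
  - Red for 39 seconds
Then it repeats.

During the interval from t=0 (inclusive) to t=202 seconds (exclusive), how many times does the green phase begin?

Answer: 3

Derivation:
Cycle = 35+3+39 = 77s
green phase starts at t = k*77 + 0 for k=0,1,2,...
Need k*77+0 < 202 → k < 2.623
k ∈ {0, ..., 2} → 3 starts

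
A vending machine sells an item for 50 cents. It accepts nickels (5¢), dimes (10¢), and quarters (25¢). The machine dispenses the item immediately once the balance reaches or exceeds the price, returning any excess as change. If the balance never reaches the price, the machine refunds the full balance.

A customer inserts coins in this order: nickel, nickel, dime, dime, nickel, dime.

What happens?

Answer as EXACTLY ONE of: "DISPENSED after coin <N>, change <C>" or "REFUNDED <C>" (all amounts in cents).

Answer: REFUNDED 45

Derivation:
Price: 50¢
Coin 1 (nickel, 5¢): balance = 5¢
Coin 2 (nickel, 5¢): balance = 10¢
Coin 3 (dime, 10¢): balance = 20¢
Coin 4 (dime, 10¢): balance = 30¢
Coin 5 (nickel, 5¢): balance = 35¢
Coin 6 (dime, 10¢): balance = 45¢
All coins inserted, balance 45¢ < price 50¢ → REFUND 45¢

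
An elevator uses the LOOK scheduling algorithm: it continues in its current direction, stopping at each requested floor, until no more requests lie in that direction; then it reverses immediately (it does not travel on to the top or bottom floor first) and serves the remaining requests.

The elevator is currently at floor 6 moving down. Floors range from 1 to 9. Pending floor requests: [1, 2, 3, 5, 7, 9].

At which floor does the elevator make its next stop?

Current floor: 6, direction: down
Requests above: [7, 9]
Requests below: [1, 2, 3, 5]
Moving down and requests lie below → nearest below is max([1, 2, 3, 5]) = 5

Answer: 5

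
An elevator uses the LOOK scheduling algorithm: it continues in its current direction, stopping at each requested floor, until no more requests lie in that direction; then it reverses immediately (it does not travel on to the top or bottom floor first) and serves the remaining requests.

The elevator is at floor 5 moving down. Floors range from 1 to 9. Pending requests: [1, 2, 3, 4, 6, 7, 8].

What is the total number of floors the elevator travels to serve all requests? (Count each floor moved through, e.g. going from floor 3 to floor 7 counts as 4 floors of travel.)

Answer: 11

Derivation:
Start at floor 5 moving down, LOOK stop order: [4, 3, 2, 1, 6, 7, 8]
  5 → 4: |4-5| = 1, total = 1
  4 → 3: |3-4| = 1, total = 2
  3 → 2: |2-3| = 1, total = 3
  2 → 1: |1-2| = 1, total = 4
  1 → 6: |6-1| = 5, total = 9
  6 → 7: |7-6| = 1, total = 10
  7 → 8: |8-7| = 1, total = 11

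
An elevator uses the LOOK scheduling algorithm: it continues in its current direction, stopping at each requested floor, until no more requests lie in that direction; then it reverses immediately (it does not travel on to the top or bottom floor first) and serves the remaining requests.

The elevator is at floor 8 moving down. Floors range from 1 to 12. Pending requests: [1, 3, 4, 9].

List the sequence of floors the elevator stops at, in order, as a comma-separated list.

Answer: 4, 3, 1, 9

Derivation:
Current: 8, moving DOWN
Serve below first (descending): [4, 3, 1]
Then reverse, serve above (ascending): [9]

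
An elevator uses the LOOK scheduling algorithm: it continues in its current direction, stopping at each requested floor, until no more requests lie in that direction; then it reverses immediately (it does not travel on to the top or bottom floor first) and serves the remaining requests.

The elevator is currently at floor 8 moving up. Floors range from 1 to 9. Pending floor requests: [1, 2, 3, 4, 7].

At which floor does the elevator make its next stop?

Answer: 7

Derivation:
Current floor: 8, direction: up
Requests above: []
Requests below: [1, 2, 3, 4, 7]
Moving up but no requests above → reverse; nearest below is max([1, 2, 3, 4, 7]) = 7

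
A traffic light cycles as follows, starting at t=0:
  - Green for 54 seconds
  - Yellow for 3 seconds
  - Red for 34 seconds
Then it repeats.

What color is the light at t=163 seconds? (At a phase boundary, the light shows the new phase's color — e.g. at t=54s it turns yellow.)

Cycle length = 54 + 3 + 34 = 91s
t = 163, phase_t = 163 mod 91 = 72
72 >= 57 → RED

Answer: red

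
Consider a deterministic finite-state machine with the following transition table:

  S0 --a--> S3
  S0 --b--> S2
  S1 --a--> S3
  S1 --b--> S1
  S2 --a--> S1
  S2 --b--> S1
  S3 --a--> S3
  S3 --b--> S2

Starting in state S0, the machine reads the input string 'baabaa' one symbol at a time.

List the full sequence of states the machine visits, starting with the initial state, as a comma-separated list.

Start: S0
  read 'b': S0 --b--> S2
  read 'a': S2 --a--> S1
  read 'a': S1 --a--> S3
  read 'b': S3 --b--> S2
  read 'a': S2 --a--> S1
  read 'a': S1 --a--> S3

Answer: S0, S2, S1, S3, S2, S1, S3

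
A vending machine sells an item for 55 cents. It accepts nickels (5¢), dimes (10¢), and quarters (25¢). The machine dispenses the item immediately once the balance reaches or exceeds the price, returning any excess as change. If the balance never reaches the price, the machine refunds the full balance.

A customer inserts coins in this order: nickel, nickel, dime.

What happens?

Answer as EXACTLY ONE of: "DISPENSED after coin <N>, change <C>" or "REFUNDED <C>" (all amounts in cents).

Answer: REFUNDED 20

Derivation:
Price: 55¢
Coin 1 (nickel, 5¢): balance = 5¢
Coin 2 (nickel, 5¢): balance = 10¢
Coin 3 (dime, 10¢): balance = 20¢
All coins inserted, balance 20¢ < price 55¢ → REFUND 20¢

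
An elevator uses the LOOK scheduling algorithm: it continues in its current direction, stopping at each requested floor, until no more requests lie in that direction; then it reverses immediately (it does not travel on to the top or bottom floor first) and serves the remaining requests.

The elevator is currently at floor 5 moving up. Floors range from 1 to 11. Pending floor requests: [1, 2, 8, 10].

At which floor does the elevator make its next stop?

Answer: 8

Derivation:
Current floor: 5, direction: up
Requests above: [8, 10]
Requests below: [1, 2]
Moving up and requests lie above → nearest above is min([8, 10]) = 8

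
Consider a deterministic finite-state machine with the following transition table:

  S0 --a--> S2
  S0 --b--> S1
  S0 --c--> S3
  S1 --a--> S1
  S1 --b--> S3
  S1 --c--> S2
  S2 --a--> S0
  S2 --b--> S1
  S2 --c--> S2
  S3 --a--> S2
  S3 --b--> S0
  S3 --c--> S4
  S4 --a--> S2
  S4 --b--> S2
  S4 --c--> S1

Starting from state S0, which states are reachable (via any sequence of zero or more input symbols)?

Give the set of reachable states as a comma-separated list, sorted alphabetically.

BFS from S0:
  visit S0: S0--a-->S2 (new), S0--b-->S1 (new), S0--c-->S3 (new)
  visit S2: S2--a-->S0 (seen), S2--b-->S1 (seen), S2--c-->S2 (seen)
  visit S1: S1--a-->S1 (seen), S1--b-->S3 (seen), S1--c-->S2 (seen)
  visit S3: S3--a-->S2 (seen), S3--b-->S0 (seen), S3--c-->S4 (new)
  visit S4: S4--a-->S2 (seen), S4--b-->S2 (seen), S4--c-->S1 (seen)

Answer: S0, S1, S2, S3, S4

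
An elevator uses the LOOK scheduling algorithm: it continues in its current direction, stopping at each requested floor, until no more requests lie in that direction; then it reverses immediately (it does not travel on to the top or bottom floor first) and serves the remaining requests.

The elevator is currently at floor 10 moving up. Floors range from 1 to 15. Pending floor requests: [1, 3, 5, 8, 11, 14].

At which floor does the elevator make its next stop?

Current floor: 10, direction: up
Requests above: [11, 14]
Requests below: [1, 3, 5, 8]
Moving up and requests lie above → nearest above is min([11, 14]) = 11

Answer: 11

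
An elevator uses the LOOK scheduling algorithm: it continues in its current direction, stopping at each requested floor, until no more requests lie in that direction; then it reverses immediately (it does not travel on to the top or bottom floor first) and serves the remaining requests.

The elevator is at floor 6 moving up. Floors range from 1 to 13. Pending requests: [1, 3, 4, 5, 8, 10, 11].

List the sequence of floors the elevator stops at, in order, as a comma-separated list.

Answer: 8, 10, 11, 5, 4, 3, 1

Derivation:
Current: 6, moving UP
Serve above first (ascending): [8, 10, 11]
Then reverse, serve below (descending): [5, 4, 3, 1]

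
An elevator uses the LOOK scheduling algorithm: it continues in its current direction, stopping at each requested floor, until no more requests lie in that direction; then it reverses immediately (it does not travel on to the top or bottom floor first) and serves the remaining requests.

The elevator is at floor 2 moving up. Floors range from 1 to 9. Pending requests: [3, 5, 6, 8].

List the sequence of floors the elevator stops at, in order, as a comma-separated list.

Answer: 3, 5, 6, 8

Derivation:
Current: 2, moving UP
Serve above first (ascending): [3, 5, 6, 8]
Then reverse, serve below (descending): []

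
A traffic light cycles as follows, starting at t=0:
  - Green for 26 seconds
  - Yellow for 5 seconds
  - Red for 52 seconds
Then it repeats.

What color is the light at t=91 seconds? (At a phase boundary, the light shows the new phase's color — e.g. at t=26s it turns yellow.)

Answer: green

Derivation:
Cycle length = 26 + 5 + 52 = 83s
t = 91, phase_t = 91 mod 83 = 8
8 < 26 (green end) → GREEN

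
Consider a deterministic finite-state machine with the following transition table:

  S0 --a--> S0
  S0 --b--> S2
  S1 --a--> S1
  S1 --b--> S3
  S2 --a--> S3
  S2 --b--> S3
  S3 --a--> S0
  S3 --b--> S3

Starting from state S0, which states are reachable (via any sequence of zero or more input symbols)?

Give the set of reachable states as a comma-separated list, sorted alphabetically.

BFS from S0:
  visit S0: S0--a-->S0 (seen), S0--b-->S2 (new)
  visit S2: S2--a-->S3 (new), S2--b-->S3 (seen)
  visit S3: S3--a-->S0 (seen), S3--b-->S3 (seen)

Answer: S0, S2, S3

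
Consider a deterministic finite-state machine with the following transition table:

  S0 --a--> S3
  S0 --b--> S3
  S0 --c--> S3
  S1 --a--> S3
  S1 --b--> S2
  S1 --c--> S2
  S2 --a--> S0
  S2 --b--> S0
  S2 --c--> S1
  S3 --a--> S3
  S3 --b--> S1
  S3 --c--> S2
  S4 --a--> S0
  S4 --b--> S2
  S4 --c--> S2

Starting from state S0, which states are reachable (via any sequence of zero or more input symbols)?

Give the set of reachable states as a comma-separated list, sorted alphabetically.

BFS from S0:
  visit S0: S0--a-->S3 (new), S0--b-->S3 (seen), S0--c-->S3 (seen)
  visit S3: S3--a-->S3 (seen), S3--b-->S1 (new), S3--c-->S2 (new)
  visit S1: S1--a-->S3 (seen), S1--b-->S2 (seen), S1--c-->S2 (seen)
  visit S2: S2--a-->S0 (seen), S2--b-->S0 (seen), S2--c-->S1 (seen)

Answer: S0, S1, S2, S3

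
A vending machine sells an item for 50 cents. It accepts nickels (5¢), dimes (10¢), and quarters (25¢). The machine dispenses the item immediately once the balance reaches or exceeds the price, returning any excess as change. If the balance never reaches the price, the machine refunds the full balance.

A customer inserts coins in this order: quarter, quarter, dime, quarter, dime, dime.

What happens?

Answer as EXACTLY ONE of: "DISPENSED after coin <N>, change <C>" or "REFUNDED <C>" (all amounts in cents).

Answer: DISPENSED after coin 2, change 0

Derivation:
Price: 50¢
Coin 1 (quarter, 25¢): balance = 25¢
Coin 2 (quarter, 25¢): balance = 50¢
  → balance >= price → DISPENSE, change = 50 - 50 = 0¢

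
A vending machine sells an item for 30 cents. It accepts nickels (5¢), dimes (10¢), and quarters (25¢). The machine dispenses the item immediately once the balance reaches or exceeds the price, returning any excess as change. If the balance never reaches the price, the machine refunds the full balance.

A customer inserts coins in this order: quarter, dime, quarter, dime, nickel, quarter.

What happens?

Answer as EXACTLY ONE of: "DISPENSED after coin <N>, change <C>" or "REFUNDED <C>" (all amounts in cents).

Answer: DISPENSED after coin 2, change 5

Derivation:
Price: 30¢
Coin 1 (quarter, 25¢): balance = 25¢
Coin 2 (dime, 10¢): balance = 35¢
  → balance >= price → DISPENSE, change = 35 - 30 = 5¢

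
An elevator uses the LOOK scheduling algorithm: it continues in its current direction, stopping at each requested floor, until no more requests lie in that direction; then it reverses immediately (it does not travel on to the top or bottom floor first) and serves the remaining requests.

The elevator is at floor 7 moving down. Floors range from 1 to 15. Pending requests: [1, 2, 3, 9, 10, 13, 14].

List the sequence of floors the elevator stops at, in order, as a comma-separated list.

Current: 7, moving DOWN
Serve below first (descending): [3, 2, 1]
Then reverse, serve above (ascending): [9, 10, 13, 14]

Answer: 3, 2, 1, 9, 10, 13, 14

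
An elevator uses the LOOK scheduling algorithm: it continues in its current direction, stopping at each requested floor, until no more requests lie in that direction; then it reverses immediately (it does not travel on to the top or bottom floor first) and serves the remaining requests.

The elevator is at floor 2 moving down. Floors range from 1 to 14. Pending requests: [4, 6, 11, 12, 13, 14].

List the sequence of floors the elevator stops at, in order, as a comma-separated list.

Current: 2, moving DOWN
Serve below first (descending): []
Then reverse, serve above (ascending): [4, 6, 11, 12, 13, 14]

Answer: 4, 6, 11, 12, 13, 14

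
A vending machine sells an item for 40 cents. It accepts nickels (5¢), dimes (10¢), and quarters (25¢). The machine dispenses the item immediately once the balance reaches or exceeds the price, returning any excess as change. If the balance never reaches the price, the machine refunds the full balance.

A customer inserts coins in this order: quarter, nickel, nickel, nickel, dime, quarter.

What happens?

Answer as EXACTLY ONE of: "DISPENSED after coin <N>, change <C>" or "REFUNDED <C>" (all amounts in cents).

Price: 40¢
Coin 1 (quarter, 25¢): balance = 25¢
Coin 2 (nickel, 5¢): balance = 30¢
Coin 3 (nickel, 5¢): balance = 35¢
Coin 4 (nickel, 5¢): balance = 40¢
  → balance >= price → DISPENSE, change = 40 - 40 = 0¢

Answer: DISPENSED after coin 4, change 0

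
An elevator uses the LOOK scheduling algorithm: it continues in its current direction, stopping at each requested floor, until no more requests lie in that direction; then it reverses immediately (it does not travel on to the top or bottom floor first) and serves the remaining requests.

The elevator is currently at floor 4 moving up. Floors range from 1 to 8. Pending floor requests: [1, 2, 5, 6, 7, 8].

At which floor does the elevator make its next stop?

Answer: 5

Derivation:
Current floor: 4, direction: up
Requests above: [5, 6, 7, 8]
Requests below: [1, 2]
Moving up and requests lie above → nearest above is min([5, 6, 7, 8]) = 5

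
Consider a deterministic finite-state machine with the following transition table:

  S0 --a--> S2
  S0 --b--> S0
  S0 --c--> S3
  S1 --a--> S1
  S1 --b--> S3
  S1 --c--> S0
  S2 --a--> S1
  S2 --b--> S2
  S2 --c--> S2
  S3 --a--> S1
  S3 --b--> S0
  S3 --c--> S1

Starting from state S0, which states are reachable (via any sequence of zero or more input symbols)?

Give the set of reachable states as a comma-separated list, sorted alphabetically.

Answer: S0, S1, S2, S3

Derivation:
BFS from S0:
  visit S0: S0--a-->S2 (new), S0--b-->S0 (seen), S0--c-->S3 (new)
  visit S2: S2--a-->S1 (new), S2--b-->S2 (seen), S2--c-->S2 (seen)
  visit S3: S3--a-->S1 (seen), S3--b-->S0 (seen), S3--c-->S1 (seen)
  visit S1: S1--a-->S1 (seen), S1--b-->S3 (seen), S1--c-->S0 (seen)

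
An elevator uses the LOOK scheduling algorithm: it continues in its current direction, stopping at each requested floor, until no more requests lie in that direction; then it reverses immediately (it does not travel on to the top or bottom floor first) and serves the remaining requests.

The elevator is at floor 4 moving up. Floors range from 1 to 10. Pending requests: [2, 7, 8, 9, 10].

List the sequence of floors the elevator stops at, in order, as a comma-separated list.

Current: 4, moving UP
Serve above first (ascending): [7, 8, 9, 10]
Then reverse, serve below (descending): [2]

Answer: 7, 8, 9, 10, 2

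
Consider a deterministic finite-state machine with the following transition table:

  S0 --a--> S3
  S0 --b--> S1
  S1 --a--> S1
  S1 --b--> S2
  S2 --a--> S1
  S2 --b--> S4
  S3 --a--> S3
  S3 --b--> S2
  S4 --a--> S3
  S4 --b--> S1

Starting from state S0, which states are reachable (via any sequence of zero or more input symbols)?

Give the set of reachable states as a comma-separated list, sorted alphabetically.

BFS from S0:
  visit S0: S0--a-->S3 (new), S0--b-->S1 (new)
  visit S3: S3--a-->S3 (seen), S3--b-->S2 (new)
  visit S1: S1--a-->S1 (seen), S1--b-->S2 (seen)
  visit S2: S2--a-->S1 (seen), S2--b-->S4 (new)
  visit S4: S4--a-->S3 (seen), S4--b-->S1 (seen)

Answer: S0, S1, S2, S3, S4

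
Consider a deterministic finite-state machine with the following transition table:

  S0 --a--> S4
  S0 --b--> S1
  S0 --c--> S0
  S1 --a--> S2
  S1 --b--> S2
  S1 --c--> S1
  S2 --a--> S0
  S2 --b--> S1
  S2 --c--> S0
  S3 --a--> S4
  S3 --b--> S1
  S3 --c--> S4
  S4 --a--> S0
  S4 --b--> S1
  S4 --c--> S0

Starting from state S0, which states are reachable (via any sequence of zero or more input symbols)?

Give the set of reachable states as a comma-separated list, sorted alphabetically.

BFS from S0:
  visit S0: S0--a-->S4 (new), S0--b-->S1 (new), S0--c-->S0 (seen)
  visit S4: S4--a-->S0 (seen), S4--b-->S1 (seen), S4--c-->S0 (seen)
  visit S1: S1--a-->S2 (new), S1--b-->S2 (seen), S1--c-->S1 (seen)
  visit S2: S2--a-->S0 (seen), S2--b-->S1 (seen), S2--c-->S0 (seen)

Answer: S0, S1, S2, S4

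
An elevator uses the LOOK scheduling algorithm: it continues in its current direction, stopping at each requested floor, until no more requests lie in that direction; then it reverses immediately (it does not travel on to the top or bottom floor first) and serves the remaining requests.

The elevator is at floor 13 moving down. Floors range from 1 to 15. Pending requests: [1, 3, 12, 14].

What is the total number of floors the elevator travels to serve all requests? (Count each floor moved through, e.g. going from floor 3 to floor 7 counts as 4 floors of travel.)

Answer: 25

Derivation:
Start at floor 13 moving down, LOOK stop order: [12, 3, 1, 14]
  13 → 12: |12-13| = 1, total = 1
  12 → 3: |3-12| = 9, total = 10
  3 → 1: |1-3| = 2, total = 12
  1 → 14: |14-1| = 13, total = 25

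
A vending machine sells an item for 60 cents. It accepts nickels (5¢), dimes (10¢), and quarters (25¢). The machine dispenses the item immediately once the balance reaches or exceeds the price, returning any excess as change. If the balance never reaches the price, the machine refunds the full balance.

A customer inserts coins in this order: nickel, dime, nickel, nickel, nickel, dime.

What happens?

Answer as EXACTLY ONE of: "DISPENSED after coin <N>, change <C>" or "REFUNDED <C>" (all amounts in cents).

Price: 60¢
Coin 1 (nickel, 5¢): balance = 5¢
Coin 2 (dime, 10¢): balance = 15¢
Coin 3 (nickel, 5¢): balance = 20¢
Coin 4 (nickel, 5¢): balance = 25¢
Coin 5 (nickel, 5¢): balance = 30¢
Coin 6 (dime, 10¢): balance = 40¢
All coins inserted, balance 40¢ < price 60¢ → REFUND 40¢

Answer: REFUNDED 40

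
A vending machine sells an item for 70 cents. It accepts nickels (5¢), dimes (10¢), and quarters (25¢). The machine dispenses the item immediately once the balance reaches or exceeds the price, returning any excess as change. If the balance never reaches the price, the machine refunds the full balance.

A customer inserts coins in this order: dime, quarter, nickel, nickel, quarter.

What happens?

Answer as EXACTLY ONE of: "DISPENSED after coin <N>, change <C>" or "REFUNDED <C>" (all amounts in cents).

Answer: DISPENSED after coin 5, change 0

Derivation:
Price: 70¢
Coin 1 (dime, 10¢): balance = 10¢
Coin 2 (quarter, 25¢): balance = 35¢
Coin 3 (nickel, 5¢): balance = 40¢
Coin 4 (nickel, 5¢): balance = 45¢
Coin 5 (quarter, 25¢): balance = 70¢
  → balance >= price → DISPENSE, change = 70 - 70 = 0¢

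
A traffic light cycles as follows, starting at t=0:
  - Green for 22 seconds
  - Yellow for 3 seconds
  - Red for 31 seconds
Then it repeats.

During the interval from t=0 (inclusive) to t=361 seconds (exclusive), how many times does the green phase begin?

Answer: 7

Derivation:
Cycle = 22+3+31 = 56s
green phase starts at t = k*56 + 0 for k=0,1,2,...
Need k*56+0 < 361 → k < 6.446
k ∈ {0, ..., 6} → 7 starts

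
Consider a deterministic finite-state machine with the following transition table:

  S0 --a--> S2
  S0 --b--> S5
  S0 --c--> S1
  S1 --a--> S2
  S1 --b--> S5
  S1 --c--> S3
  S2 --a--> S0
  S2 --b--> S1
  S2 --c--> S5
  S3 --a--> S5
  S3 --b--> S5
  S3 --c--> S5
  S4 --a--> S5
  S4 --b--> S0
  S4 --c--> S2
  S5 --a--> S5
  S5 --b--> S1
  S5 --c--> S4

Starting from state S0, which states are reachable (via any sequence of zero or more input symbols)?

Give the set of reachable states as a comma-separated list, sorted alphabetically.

Answer: S0, S1, S2, S3, S4, S5

Derivation:
BFS from S0:
  visit S0: S0--a-->S2 (new), S0--b-->S5 (new), S0--c-->S1 (new)
  visit S2: S2--a-->S0 (seen), S2--b-->S1 (seen), S2--c-->S5 (seen)
  visit S5: S5--a-->S5 (seen), S5--b-->S1 (seen), S5--c-->S4 (new)
  visit S1: S1--a-->S2 (seen), S1--b-->S5 (seen), S1--c-->S3 (new)
  visit S4: S4--a-->S5 (seen), S4--b-->S0 (seen), S4--c-->S2 (seen)
  visit S3: S3--a-->S5 (seen), S3--b-->S5 (seen), S3--c-->S5 (seen)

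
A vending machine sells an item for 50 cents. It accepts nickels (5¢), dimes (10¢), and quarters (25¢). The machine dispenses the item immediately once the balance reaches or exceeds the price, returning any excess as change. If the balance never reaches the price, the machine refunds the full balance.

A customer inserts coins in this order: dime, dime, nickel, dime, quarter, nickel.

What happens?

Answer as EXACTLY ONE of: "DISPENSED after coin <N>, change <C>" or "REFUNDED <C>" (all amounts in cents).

Price: 50¢
Coin 1 (dime, 10¢): balance = 10¢
Coin 2 (dime, 10¢): balance = 20¢
Coin 3 (nickel, 5¢): balance = 25¢
Coin 4 (dime, 10¢): balance = 35¢
Coin 5 (quarter, 25¢): balance = 60¢
  → balance >= price → DISPENSE, change = 60 - 50 = 10¢

Answer: DISPENSED after coin 5, change 10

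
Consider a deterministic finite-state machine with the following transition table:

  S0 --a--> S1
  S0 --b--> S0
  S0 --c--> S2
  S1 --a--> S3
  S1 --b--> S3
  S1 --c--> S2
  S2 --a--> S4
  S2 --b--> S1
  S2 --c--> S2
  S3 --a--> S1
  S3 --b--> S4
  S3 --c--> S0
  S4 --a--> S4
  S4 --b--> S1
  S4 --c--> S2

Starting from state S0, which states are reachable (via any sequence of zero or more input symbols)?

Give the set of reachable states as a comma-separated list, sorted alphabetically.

BFS from S0:
  visit S0: S0--a-->S1 (new), S0--b-->S0 (seen), S0--c-->S2 (new)
  visit S1: S1--a-->S3 (new), S1--b-->S3 (seen), S1--c-->S2 (seen)
  visit S2: S2--a-->S4 (new), S2--b-->S1 (seen), S2--c-->S2 (seen)
  visit S3: S3--a-->S1 (seen), S3--b-->S4 (seen), S3--c-->S0 (seen)
  visit S4: S4--a-->S4 (seen), S4--b-->S1 (seen), S4--c-->S2 (seen)

Answer: S0, S1, S2, S3, S4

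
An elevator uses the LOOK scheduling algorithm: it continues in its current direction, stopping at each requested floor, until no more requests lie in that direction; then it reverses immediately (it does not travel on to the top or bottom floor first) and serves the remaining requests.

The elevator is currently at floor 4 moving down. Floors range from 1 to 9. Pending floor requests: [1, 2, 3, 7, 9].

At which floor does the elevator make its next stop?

Answer: 3

Derivation:
Current floor: 4, direction: down
Requests above: [7, 9]
Requests below: [1, 2, 3]
Moving down and requests lie below → nearest below is max([1, 2, 3]) = 3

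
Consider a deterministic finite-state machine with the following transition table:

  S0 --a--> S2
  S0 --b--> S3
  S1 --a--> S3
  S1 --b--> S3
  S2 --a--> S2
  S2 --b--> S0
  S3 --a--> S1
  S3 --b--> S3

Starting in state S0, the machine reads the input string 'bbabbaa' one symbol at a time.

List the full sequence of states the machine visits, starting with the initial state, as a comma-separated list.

Start: S0
  read 'b': S0 --b--> S3
  read 'b': S3 --b--> S3
  read 'a': S3 --a--> S1
  read 'b': S1 --b--> S3
  read 'b': S3 --b--> S3
  read 'a': S3 --a--> S1
  read 'a': S1 --a--> S3

Answer: S0, S3, S3, S1, S3, S3, S1, S3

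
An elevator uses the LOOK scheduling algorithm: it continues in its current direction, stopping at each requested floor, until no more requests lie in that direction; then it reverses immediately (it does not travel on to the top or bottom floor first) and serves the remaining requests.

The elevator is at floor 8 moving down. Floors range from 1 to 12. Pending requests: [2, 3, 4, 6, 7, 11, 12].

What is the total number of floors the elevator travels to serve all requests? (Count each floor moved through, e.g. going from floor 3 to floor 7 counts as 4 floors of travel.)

Start at floor 8 moving down, LOOK stop order: [7, 6, 4, 3, 2, 11, 12]
  8 → 7: |7-8| = 1, total = 1
  7 → 6: |6-7| = 1, total = 2
  6 → 4: |4-6| = 2, total = 4
  4 → 3: |3-4| = 1, total = 5
  3 → 2: |2-3| = 1, total = 6
  2 → 11: |11-2| = 9, total = 15
  11 → 12: |12-11| = 1, total = 16

Answer: 16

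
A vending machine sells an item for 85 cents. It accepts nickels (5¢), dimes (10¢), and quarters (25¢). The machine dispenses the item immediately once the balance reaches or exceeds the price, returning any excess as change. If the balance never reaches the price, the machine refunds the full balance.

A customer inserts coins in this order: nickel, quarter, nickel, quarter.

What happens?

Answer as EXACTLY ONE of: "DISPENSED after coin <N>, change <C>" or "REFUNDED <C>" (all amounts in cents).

Answer: REFUNDED 60

Derivation:
Price: 85¢
Coin 1 (nickel, 5¢): balance = 5¢
Coin 2 (quarter, 25¢): balance = 30¢
Coin 3 (nickel, 5¢): balance = 35¢
Coin 4 (quarter, 25¢): balance = 60¢
All coins inserted, balance 60¢ < price 85¢ → REFUND 60¢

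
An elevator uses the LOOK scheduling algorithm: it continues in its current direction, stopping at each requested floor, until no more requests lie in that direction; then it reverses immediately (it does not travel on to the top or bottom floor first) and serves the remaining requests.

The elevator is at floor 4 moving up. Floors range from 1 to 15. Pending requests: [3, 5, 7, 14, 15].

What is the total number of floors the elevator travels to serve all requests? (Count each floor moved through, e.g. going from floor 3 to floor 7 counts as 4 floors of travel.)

Answer: 23

Derivation:
Start at floor 4 moving up, LOOK stop order: [5, 7, 14, 15, 3]
  4 → 5: |5-4| = 1, total = 1
  5 → 7: |7-5| = 2, total = 3
  7 → 14: |14-7| = 7, total = 10
  14 → 15: |15-14| = 1, total = 11
  15 → 3: |3-15| = 12, total = 23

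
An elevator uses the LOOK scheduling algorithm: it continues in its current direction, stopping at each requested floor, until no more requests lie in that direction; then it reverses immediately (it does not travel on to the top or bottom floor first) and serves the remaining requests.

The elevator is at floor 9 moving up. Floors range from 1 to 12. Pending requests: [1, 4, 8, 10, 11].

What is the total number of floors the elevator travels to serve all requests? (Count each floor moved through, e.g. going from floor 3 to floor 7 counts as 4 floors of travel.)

Answer: 12

Derivation:
Start at floor 9 moving up, LOOK stop order: [10, 11, 8, 4, 1]
  9 → 10: |10-9| = 1, total = 1
  10 → 11: |11-10| = 1, total = 2
  11 → 8: |8-11| = 3, total = 5
  8 → 4: |4-8| = 4, total = 9
  4 → 1: |1-4| = 3, total = 12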